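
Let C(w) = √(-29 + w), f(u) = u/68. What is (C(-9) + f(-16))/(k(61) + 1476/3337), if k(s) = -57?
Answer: 13348/3208461 - 3337*I*√38/188733 ≈ 0.0041602 - 0.10899*I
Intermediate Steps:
f(u) = u/68 (f(u) = u*(1/68) = u/68)
(C(-9) + f(-16))/(k(61) + 1476/3337) = (√(-29 - 9) + (1/68)*(-16))/(-57 + 1476/3337) = (√(-38) - 4/17)/(-57 + 1476*(1/3337)) = (I*√38 - 4/17)/(-57 + 1476/3337) = (-4/17 + I*√38)/(-188733/3337) = (-4/17 + I*√38)*(-3337/188733) = 13348/3208461 - 3337*I*√38/188733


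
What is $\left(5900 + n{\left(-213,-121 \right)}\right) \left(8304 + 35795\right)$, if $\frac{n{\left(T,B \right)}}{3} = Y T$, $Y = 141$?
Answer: $-3713091701$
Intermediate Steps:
$n{\left(T,B \right)} = 423 T$ ($n{\left(T,B \right)} = 3 \cdot 141 T = 423 T$)
$\left(5900 + n{\left(-213,-121 \right)}\right) \left(8304 + 35795\right) = \left(5900 + 423 \left(-213\right)\right) \left(8304 + 35795\right) = \left(5900 - 90099\right) 44099 = \left(-84199\right) 44099 = -3713091701$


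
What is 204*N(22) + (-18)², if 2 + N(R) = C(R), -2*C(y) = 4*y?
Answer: -9060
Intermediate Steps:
C(y) = -2*y
N(R) = -2 - 2*R
204*N(22) + (-18)² = 204*(-2 - 2*22) + (-18)² = 204*(-2 - 44) + 324 = 204*(-46) + 324 = -9384 + 324 = -9060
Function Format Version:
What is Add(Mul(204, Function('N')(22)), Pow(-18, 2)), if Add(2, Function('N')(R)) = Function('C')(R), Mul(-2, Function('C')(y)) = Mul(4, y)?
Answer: -9060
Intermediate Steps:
Function('C')(y) = Mul(-2, y) (Function('C')(y) = Mul(Rational(-1, 2), Mul(4, y)) = Mul(-2, y))
Function('N')(R) = Add(-2, Mul(-2, R))
Add(Mul(204, Function('N')(22)), Pow(-18, 2)) = Add(Mul(204, Add(-2, Mul(-2, 22))), Pow(-18, 2)) = Add(Mul(204, Add(-2, -44)), 324) = Add(Mul(204, -46), 324) = Add(-9384, 324) = -9060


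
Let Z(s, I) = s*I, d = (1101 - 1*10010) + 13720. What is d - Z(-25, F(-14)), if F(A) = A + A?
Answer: 4111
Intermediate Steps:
F(A) = 2*A
d = 4811 (d = (1101 - 10010) + 13720 = -8909 + 13720 = 4811)
Z(s, I) = I*s
d - Z(-25, F(-14)) = 4811 - 2*(-14)*(-25) = 4811 - (-28)*(-25) = 4811 - 1*700 = 4811 - 700 = 4111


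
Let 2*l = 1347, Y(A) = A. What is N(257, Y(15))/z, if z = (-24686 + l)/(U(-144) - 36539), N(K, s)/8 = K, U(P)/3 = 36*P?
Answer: 214198192/48025 ≈ 4460.1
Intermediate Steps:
U(P) = 108*P (U(P) = 3*(36*P) = 108*P)
l = 1347/2 (l = (1/2)*1347 = 1347/2 ≈ 673.50)
N(K, s) = 8*K
z = 48025/104182 (z = (-24686 + 1347/2)/(108*(-144) - 36539) = -48025/(2*(-15552 - 36539)) = -48025/2/(-52091) = -48025/2*(-1/52091) = 48025/104182 ≈ 0.46097)
N(257, Y(15))/z = (8*257)/(48025/104182) = 2056*(104182/48025) = 214198192/48025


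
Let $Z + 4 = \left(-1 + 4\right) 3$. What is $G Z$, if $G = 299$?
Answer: $1495$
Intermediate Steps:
$Z = 5$ ($Z = -4 + \left(-1 + 4\right) 3 = -4 + 3 \cdot 3 = -4 + 9 = 5$)
$G Z = 299 \cdot 5 = 1495$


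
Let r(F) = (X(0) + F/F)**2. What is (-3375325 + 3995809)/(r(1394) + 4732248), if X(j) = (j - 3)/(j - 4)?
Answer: 9927744/75716017 ≈ 0.13112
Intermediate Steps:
X(j) = (-3 + j)/(-4 + j)
r(F) = 49/16 (r(F) = ((-3 + 0)/(-4 + 0) + F/F)**2 = (-3/(-4) + 1)**2 = (-1/4*(-3) + 1)**2 = (3/4 + 1)**2 = (7/4)**2 = 49/16)
(-3375325 + 3995809)/(r(1394) + 4732248) = (-3375325 + 3995809)/(49/16 + 4732248) = 620484/(75716017/16) = 620484*(16/75716017) = 9927744/75716017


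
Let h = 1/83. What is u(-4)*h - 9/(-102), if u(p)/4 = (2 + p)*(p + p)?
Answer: 2425/2822 ≈ 0.85932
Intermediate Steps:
u(p) = 8*p*(2 + p) (u(p) = 4*((2 + p)*(p + p)) = 4*((2 + p)*(2*p)) = 4*(2*p*(2 + p)) = 8*p*(2 + p))
h = 1/83 ≈ 0.012048
u(-4)*h - 9/(-102) = (8*(-4)*(2 - 4))*(1/83) - 9/(-102) = (8*(-4)*(-2))*(1/83) - 9*(-1/102) = 64*(1/83) + 3/34 = 64/83 + 3/34 = 2425/2822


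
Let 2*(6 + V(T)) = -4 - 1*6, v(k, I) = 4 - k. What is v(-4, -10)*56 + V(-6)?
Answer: 437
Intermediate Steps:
V(T) = -11 (V(T) = -6 + (-4 - 1*6)/2 = -6 + (-4 - 6)/2 = -6 + (½)*(-10) = -6 - 5 = -11)
v(-4, -10)*56 + V(-6) = (4 - 1*(-4))*56 - 11 = (4 + 4)*56 - 11 = 8*56 - 11 = 448 - 11 = 437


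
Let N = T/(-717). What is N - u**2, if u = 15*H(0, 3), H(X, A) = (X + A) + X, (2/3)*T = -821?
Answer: -967129/478 ≈ -2023.3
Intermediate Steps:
T = -2463/2 (T = (3/2)*(-821) = -2463/2 ≈ -1231.5)
H(X, A) = A + 2*X (H(X, A) = (A + X) + X = A + 2*X)
N = 821/478 (N = -2463/2/(-717) = -2463/2*(-1/717) = 821/478 ≈ 1.7176)
u = 45 (u = 15*(3 + 2*0) = 15*(3 + 0) = 15*3 = 45)
N - u**2 = 821/478 - 1*45**2 = 821/478 - 1*2025 = 821/478 - 2025 = -967129/478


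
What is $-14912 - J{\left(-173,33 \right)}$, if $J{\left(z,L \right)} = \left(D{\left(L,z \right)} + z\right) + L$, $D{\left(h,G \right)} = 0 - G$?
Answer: $-14945$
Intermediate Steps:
$D{\left(h,G \right)} = - G$
$J{\left(z,L \right)} = L$ ($J{\left(z,L \right)} = \left(- z + z\right) + L = 0 + L = L$)
$-14912 - J{\left(-173,33 \right)} = -14912 - 33 = -14945$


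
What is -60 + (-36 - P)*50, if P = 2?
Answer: -1960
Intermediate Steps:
-60 + (-36 - P)*50 = -60 + (-36 - 1*2)*50 = -60 + (-36 - 2)*50 = -60 - 38*50 = -60 - 1900 = -1960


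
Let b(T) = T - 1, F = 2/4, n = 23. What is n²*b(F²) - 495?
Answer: -3567/4 ≈ -891.75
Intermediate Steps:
F = ½ (F = 2*(¼) = ½ ≈ 0.50000)
b(T) = -1 + T
n²*b(F²) - 495 = 23²*(-1 + (½)²) - 495 = 529*(-1 + ¼) - 495 = 529*(-¾) - 495 = -1587/4 - 495 = -3567/4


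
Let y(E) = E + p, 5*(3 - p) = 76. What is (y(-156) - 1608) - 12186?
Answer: -69811/5 ≈ -13962.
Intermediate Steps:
p = -61/5 (p = 3 - ⅕*76 = 3 - 76/5 = -61/5 ≈ -12.200)
y(E) = -61/5 + E (y(E) = E - 61/5 = -61/5 + E)
(y(-156) - 1608) - 12186 = ((-61/5 - 156) - 1608) - 12186 = (-841/5 - 1608) - 12186 = -8881/5 - 12186 = -69811/5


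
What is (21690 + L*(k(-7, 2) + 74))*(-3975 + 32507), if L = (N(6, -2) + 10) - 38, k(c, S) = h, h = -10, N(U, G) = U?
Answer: 578686024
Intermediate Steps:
k(c, S) = -10
L = -22 (L = (6 + 10) - 38 = 16 - 38 = -22)
(21690 + L*(k(-7, 2) + 74))*(-3975 + 32507) = (21690 - 22*(-10 + 74))*(-3975 + 32507) = (21690 - 22*64)*28532 = (21690 - 1408)*28532 = 20282*28532 = 578686024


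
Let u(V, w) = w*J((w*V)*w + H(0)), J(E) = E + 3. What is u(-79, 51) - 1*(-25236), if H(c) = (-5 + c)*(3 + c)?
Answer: -10454805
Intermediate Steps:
J(E) = 3 + E
u(V, w) = w*(-12 + V*w²) (u(V, w) = w*(3 + ((w*V)*w + (-15 + 0² - 2*0))) = w*(3 + ((V*w)*w + (-15 + 0 + 0))) = w*(3 + (V*w² - 15)) = w*(3 + (-15 + V*w²)) = w*(-12 + V*w²))
u(-79, 51) - 1*(-25236) = 51*(-12 - 79*51²) - 1*(-25236) = 51*(-12 - 79*2601) + 25236 = 51*(-12 - 205479) + 25236 = 51*(-205491) + 25236 = -10480041 + 25236 = -10454805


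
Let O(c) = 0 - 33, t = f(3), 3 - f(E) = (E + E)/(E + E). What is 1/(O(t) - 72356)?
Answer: -1/72389 ≈ -1.3814e-5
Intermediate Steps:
f(E) = 2 (f(E) = 3 - (E + E)/(E + E) = 3 - 2*E/(2*E) = 3 - 2*E*1/(2*E) = 3 - 1*1 = 3 - 1 = 2)
t = 2
O(c) = -33
1/(O(t) - 72356) = 1/(-33 - 72356) = 1/(-72389) = -1/72389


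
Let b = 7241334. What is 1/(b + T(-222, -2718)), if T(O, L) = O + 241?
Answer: 1/7241353 ≈ 1.3810e-7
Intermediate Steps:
T(O, L) = 241 + O
1/(b + T(-222, -2718)) = 1/(7241334 + (241 - 222)) = 1/(7241334 + 19) = 1/7241353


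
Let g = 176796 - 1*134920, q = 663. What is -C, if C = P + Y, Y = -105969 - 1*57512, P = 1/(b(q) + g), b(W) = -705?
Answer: 6730676250/41171 ≈ 1.6348e+5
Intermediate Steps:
g = 41876 (g = 176796 - 134920 = 41876)
P = 1/41171 (P = 1/(-705 + 41876) = 1/41171 ≈ 2.4289e-5)
Y = -163481 (Y = -105969 - 57512 = -163481)
C = -6730676250/41171 (C = 1/41171 - 163481 = -6730676250/41171 ≈ -1.6348e+5)
-C = -1*(-6730676250/41171) = 6730676250/41171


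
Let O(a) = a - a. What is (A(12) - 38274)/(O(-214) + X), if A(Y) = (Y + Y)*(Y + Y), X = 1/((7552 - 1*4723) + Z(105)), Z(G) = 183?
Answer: -113546376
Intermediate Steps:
O(a) = 0
X = 1/3012 (X = 1/((7552 - 1*4723) + 183) = 1/((7552 - 4723) + 183) = 1/(2829 + 183) = 1/3012 ≈ 0.00033201)
A(Y) = 4*Y**2 (A(Y) = (2*Y)*(2*Y) = 4*Y**2)
(A(12) - 38274)/(O(-214) + X) = (4*12**2 - 38274)/(0 + 1/3012) = (4*144 - 38274)/(1/3012) = (576 - 38274)*3012 = -37698*3012 = -113546376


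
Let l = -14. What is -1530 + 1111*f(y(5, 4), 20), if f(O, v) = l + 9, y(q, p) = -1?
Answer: -7085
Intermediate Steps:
f(O, v) = -5 (f(O, v) = -14 + 9 = -5)
-1530 + 1111*f(y(5, 4), 20) = -1530 + 1111*(-5) = -1530 - 5555 = -7085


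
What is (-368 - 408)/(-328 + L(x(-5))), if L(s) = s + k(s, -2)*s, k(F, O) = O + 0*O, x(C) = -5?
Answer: 776/323 ≈ 2.4025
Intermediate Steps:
k(F, O) = O (k(F, O) = O + 0 = O)
L(s) = -s (L(s) = s - 2*s = -s)
(-368 - 408)/(-328 + L(x(-5))) = (-368 - 408)/(-328 - 1*(-5)) = -776/(-328 + 5) = -776/(-323) = -776*(-1/323) = 776/323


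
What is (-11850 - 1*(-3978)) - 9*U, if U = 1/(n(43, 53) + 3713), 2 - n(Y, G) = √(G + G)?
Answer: -36214147401/4600373 - 3*√106/4600373 ≈ -7872.0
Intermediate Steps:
n(Y, G) = 2 - √2*√G (n(Y, G) = 2 - √(G + G) = 2 - √(2*G) = 2 - √2*√G)
U = 1/(3715 - √106) (U = 1/((2 - √2*√53) + 3713) = 1/((2 - √106) + 3713) = 1/(3715 - √106) ≈ 0.00026993)
(-11850 - 1*(-3978)) - 9*U = (-11850 - 1*(-3978)) - 9*(3715/13801119 + √106/13801119) = (-11850 + 3978) - (11145/4600373 + 3*√106/4600373) = -7872 + (-11145/4600373 - 3*√106/4600373) = -36214147401/4600373 - 3*√106/4600373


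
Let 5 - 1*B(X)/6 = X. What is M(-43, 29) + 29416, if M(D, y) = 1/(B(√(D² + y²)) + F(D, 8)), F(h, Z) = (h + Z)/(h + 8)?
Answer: 2820376633/95879 - 6*√2690/95879 ≈ 29416.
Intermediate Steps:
F(h, Z) = (Z + h)/(8 + h)
B(X) = 30 - 6*X
M(D, y) = 1/(31 - 6*√(D² + y²)) (M(D, y) = 1/((30 - 6*√(D² + y²)) + (8 + D)/(8 + D)) = 1/((30 - 6*√(D² + y²)) + 1) = 1/(31 - 6*√(D² + y²)))
M(-43, 29) + 29416 = 1/(31 - 6*√((-43)² + 29²)) + 29416 = 1/(31 - 6*√(1849 + 841)) + 29416 = 1/(31 - 6*√2690) + 29416 = 29416 + 1/(31 - 6*√2690)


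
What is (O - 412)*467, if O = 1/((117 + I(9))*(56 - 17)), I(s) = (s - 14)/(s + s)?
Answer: -5255127650/27313 ≈ -1.9240e+5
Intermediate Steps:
I(s) = (-14 + s)/(2*s) (I(s) = (-14 + s)/((2*s)) = (-14 + s)*(1/(2*s)) = (-14 + s)/(2*s))
O = 6/27313 (O = 1/((117 + (½)*(-14 + 9)/9)*(56 - 17)) = 1/((117 + (½)*(⅑)*(-5))*39) = 1/((117 - 5/18)*39) = 1/((2101/18)*39) = 1/(27313/6) = 6/27313 ≈ 0.00021968)
(O - 412)*467 = (6/27313 - 412)*467 = -11252950/27313*467 = -5255127650/27313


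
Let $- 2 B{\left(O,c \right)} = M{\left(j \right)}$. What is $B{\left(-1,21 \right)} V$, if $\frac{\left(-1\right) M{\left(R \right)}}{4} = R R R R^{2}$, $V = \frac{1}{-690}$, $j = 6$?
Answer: $- \frac{2592}{115} \approx -22.539$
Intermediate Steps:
$V = - \frac{1}{690} \approx -0.0014493$
$M{\left(R \right)} = - 4 R^{5}$ ($M{\left(R \right)} = - 4 R R R R^{2} = - 4 R^{2} R R^{2} = - 4 R^{3} R^{2} = - 4 R^{5}$)
$B{\left(O,c \right)} = 15552$ ($B{\left(O,c \right)} = - \frac{\left(-4\right) 6^{5}}{2} = - \frac{\left(-4\right) 7776}{2} = \left(- \frac{1}{2}\right) \left(-31104\right) = 15552$)
$B{\left(-1,21 \right)} V = 15552 \left(- \frac{1}{690}\right) = - \frac{2592}{115}$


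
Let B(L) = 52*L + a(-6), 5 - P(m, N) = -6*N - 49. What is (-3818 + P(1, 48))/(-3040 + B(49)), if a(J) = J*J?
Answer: 869/114 ≈ 7.6228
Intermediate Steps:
a(J) = J²
P(m, N) = 54 + 6*N (P(m, N) = 5 - (-6*N - 49) = 5 - (-49 - 6*N) = 5 + (49 + 6*N) = 54 + 6*N)
B(L) = 36 + 52*L (B(L) = 52*L + (-6)² = 52*L + 36 = 36 + 52*L)
(-3818 + P(1, 48))/(-3040 + B(49)) = (-3818 + (54 + 6*48))/(-3040 + (36 + 52*49)) = (-3818 + (54 + 288))/(-3040 + (36 + 2548)) = (-3818 + 342)/(-3040 + 2584) = -3476/(-456) = -3476*(-1/456) = 869/114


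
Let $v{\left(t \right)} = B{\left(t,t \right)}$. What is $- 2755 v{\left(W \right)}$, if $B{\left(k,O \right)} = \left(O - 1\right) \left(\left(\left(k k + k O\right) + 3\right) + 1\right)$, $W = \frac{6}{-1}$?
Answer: $1465660$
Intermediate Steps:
$W = -6$ ($W = 6 \left(-1\right) = -6$)
$B{\left(k,O \right)} = \left(-1 + O\right) \left(4 + k^{2} + O k\right)$ ($B{\left(k,O \right)} = \left(-1 + O\right) \left(\left(\left(k^{2} + O k\right) + 3\right) + 1\right) = \left(-1 + O\right) \left(\left(3 + k^{2} + O k\right) + 1\right) = \left(-1 + O\right) \left(4 + k^{2} + O k\right)$)
$v{\left(t \right)} = -4 - 2 t^{2} + 2 t^{3} + 4 t$ ($v{\left(t \right)} = -4 - t^{2} + 4 t + t t^{2} + t t^{2} - t t = -4 - t^{2} + 4 t + t^{3} + t^{3} - t^{2} = -4 - 2 t^{2} + 2 t^{3} + 4 t$)
$- 2755 v{\left(W \right)} = - 2755 \left(-4 - 2 \left(-6\right)^{2} + 2 \left(-6\right)^{3} + 4 \left(-6\right)\right) = - 2755 \left(-4 - 72 + 2 \left(-216\right) - 24\right) = - 2755 \left(-4 - 72 - 432 - 24\right) = \left(-2755\right) \left(-532\right) = 1465660$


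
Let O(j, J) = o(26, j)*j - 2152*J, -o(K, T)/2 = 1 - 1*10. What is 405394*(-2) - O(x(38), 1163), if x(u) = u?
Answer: 1691304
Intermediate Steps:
o(K, T) = 18 (o(K, T) = -2*(1 - 1*10) = -2*(1 - 10) = -2*(-9) = 18)
O(j, J) = -2152*J + 18*j (O(j, J) = 18*j - 2152*J = -2152*J + 18*j)
405394*(-2) - O(x(38), 1163) = 405394*(-2) - (-2152*1163 + 18*38) = -810788 - (-2502776 + 684) = -810788 - 1*(-2502092) = -810788 + 2502092 = 1691304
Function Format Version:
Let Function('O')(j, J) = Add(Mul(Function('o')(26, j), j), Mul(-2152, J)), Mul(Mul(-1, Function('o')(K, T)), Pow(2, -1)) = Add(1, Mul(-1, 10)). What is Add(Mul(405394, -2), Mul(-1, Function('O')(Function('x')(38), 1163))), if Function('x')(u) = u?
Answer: 1691304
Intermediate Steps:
Function('o')(K, T) = 18 (Function('o')(K, T) = Mul(-2, Add(1, Mul(-1, 10))) = Mul(-2, Add(1, -10)) = Mul(-2, -9) = 18)
Function('O')(j, J) = Add(Mul(-2152, J), Mul(18, j)) (Function('O')(j, J) = Add(Mul(18, j), Mul(-2152, J)) = Add(Mul(-2152, J), Mul(18, j)))
Add(Mul(405394, -2), Mul(-1, Function('O')(Function('x')(38), 1163))) = Add(Mul(405394, -2), Mul(-1, Add(Mul(-2152, 1163), Mul(18, 38)))) = Add(-810788, Mul(-1, Add(-2502776, 684))) = Add(-810788, Mul(-1, -2502092)) = Add(-810788, 2502092) = 1691304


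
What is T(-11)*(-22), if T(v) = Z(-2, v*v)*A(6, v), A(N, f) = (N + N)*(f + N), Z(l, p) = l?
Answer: -2640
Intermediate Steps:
A(N, f) = 2*N*(N + f) (A(N, f) = (2*N)*(N + f) = 2*N*(N + f))
T(v) = -144 - 24*v (T(v) = -4*6*(6 + v) = -2*(72 + 12*v) = -144 - 24*v)
T(-11)*(-22) = (-144 - 24*(-11))*(-22) = (-144 + 264)*(-22) = 120*(-22) = -2640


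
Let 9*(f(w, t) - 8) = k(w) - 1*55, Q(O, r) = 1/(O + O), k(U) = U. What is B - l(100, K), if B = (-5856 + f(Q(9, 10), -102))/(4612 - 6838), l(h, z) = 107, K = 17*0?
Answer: -37637119/360612 ≈ -104.37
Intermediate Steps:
K = 0
Q(O, r) = 1/(2*O)
f(w, t) = 17/9 + w/9 (f(w, t) = 8 + (w - 1*55)/9 = 8 + (w - 55)/9 = 8 + (-55 + w)/9 = 8 + (-55/9 + w/9) = 17/9 + w/9)
B = 948365/360612 (B = (-5856 + (17/9 + ((½)/9)/9))/(4612 - 6838) = (-5856 + (17/9 + ((½)*(⅑))/9))/(-2226) = (-5856 + (17/9 + (⅑)*(1/18)))*(-1/2226) = (-5856 + (17/9 + 1/162))*(-1/2226) = (-5856 + 307/162)*(-1/2226) = -948365/162*(-1/2226) = 948365/360612 ≈ 2.6299)
B - l(100, K) = 948365/360612 - 1*107 = 948365/360612 - 107 = -37637119/360612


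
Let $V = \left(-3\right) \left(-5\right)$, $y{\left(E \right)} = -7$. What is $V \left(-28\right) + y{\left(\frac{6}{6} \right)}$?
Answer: $-427$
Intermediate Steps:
$V = 15$
$V \left(-28\right) + y{\left(\frac{6}{6} \right)} = 15 \left(-28\right) - 7 = -420 - 7 = -427$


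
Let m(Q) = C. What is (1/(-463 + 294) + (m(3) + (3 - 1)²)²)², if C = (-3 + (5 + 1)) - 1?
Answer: 37002889/28561 ≈ 1295.6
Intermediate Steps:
C = 2 (C = (-3 + 6) - 1 = 3 - 1 = 2)
m(Q) = 2
(1/(-463 + 294) + (m(3) + (3 - 1)²)²)² = (1/(-463 + 294) + (2 + (3 - 1)²)²)² = (1/(-169) + (2 + 2²)²)² = (-1/169 + (2 + 4)²)² = (-1/169 + 6²)² = (-1/169 + 36)² = (6083/169)² = 37002889/28561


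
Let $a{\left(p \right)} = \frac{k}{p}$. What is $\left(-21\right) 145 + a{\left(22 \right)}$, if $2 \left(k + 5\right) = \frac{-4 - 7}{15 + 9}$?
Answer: $- \frac{3215771}{1056} \approx -3045.2$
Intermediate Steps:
$k = - \frac{251}{48}$ ($k = -5 + \frac{\left(-4 - 7\right) \frac{1}{15 + 9}}{2} = -5 + \frac{\left(-11\right) \frac{1}{24}}{2} = -5 + \frac{1}{2} \left(- \frac{11}{24}\right) = -5 - \frac{11}{48} = - \frac{251}{48} \approx -5.2292$)
$a{\left(p \right)} = - \frac{251}{48 p}$
$\left(-21\right) 145 + a{\left(22 \right)} = \left(-21\right) 145 - \frac{251}{48 \cdot 22} = -3045 - \frac{251}{1056} = - \frac{3215771}{1056}$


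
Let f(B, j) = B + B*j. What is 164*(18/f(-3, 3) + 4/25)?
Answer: -5494/25 ≈ -219.76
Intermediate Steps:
164*(18/f(-3, 3) + 4/25) = 164*(18/((-3*(1 + 3))) + 4/25) = 164*(18/((-3*4)) + 4*(1/25)) = 164*(18/(-12) + 4/25) = 164*(18*(-1/12) + 4/25) = 164*(-3/2 + 4/25) = 164*(-67/50) = -5494/25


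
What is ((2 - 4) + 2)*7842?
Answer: 0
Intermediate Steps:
((2 - 4) + 2)*7842 = (-2 + 2)*7842 = 0*7842 = 0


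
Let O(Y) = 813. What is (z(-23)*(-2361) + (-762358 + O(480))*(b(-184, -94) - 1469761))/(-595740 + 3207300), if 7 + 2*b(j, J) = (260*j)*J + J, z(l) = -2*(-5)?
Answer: -237196450577/1044624 ≈ -2.2706e+5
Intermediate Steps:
z(l) = 10
b(j, J) = -7/2 + J/2 + 130*J*j (b(j, J) = -7/2 + ((260*j)*J + J)/2 = -7/2 + (260*J*j + J)/2 = -7/2 + (J + 260*J*j)/2 = -7/2 + (J/2 + 130*J*j) = -7/2 + J/2 + 130*J*j)
(z(-23)*(-2361) + (-762358 + O(480))*(b(-184, -94) - 1469761))/(-595740 + 3207300) = (10*(-2361) + (-762358 + 813)*((-7/2 + (½)*(-94) + 130*(-94)*(-184)) - 1469761))/(-595740 + 3207300) = (-23610 - 761545*((-7/2 - 47 + 2248480) - 1469761))/2611560 = (-23610 - 761545*(4496859/2 - 1469761))*(1/2611560) = (-23610 - 761545*1557337/2)*(1/2611560) = (-23610 - 1185982205665/2)*(1/2611560) = -1185982252885/2*1/2611560 = -237196450577/1044624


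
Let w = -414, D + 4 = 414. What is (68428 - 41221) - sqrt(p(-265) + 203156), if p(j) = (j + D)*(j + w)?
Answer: 27207 - sqrt(104701) ≈ 26883.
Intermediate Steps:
D = 410 (D = -4 + 414 = 410)
p(j) = (-414 + j)*(410 + j) (p(j) = (j + 410)*(j - 414) = (410 + j)*(-414 + j) = (-414 + j)*(410 + j))
(68428 - 41221) - sqrt(p(-265) + 203156) = (68428 - 41221) - sqrt((-169740 + (-265)**2 - 4*(-265)) + 203156) = 27207 - sqrt((-169740 + 70225 + 1060) + 203156) = 27207 - sqrt(-98455 + 203156) = 27207 - sqrt(104701)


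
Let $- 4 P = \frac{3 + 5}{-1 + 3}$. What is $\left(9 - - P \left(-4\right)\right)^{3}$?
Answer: $2197$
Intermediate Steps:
$P = -1$ ($P = - \frac{\left(3 + 5\right) \frac{1}{-1 + 3}}{4} = - \frac{8 \cdot \frac{1}{2}}{4} = \left(- \frac{1}{4}\right) 4 = -1$)
$\left(9 - - P \left(-4\right)\right)^{3} = \left(9 - \left(-1\right) \left(-1\right) \left(-4\right)\right)^{3} = \left(9 - 1 \left(-4\right)\right)^{3} = \left(9 - -4\right)^{3} = \left(9 + 4\right)^{3} = 13^{3} = 2197$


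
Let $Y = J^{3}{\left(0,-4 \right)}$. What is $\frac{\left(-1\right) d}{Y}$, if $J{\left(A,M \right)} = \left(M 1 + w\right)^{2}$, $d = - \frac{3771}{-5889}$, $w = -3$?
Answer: $- \frac{1257}{230944987} \approx -5.4429 \cdot 10^{-6}$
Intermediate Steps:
$d = \frac{1257}{1963}$ ($d = \left(-3771\right) \left(- \frac{1}{5889}\right) = \frac{1257}{1963} \approx 0.64035$)
$J{\left(A,M \right)} = \left(-3 + M\right)^{2}$ ($J{\left(A,M \right)} = \left(M 1 - 3\right)^{2} = \left(M - 3\right)^{2} = \left(-3 + M\right)^{2}$)
$Y = 117649$ ($Y = \left(\left(-3 - 4\right)^{2}\right)^{3} = \left(\left(-7\right)^{2}\right)^{3} = 49^{3} = 117649$)
$\frac{\left(-1\right) d}{Y} = \frac{\left(-1\right) \frac{1257}{1963}}{117649} = \left(- \frac{1257}{1963}\right) \frac{1}{117649} = - \frac{1257}{230944987}$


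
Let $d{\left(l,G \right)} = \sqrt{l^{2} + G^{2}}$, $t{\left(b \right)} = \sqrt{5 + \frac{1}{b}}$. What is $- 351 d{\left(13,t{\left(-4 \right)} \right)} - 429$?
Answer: $-429 - \frac{351 \sqrt{695}}{2} \approx -5055.7$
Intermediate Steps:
$d{\left(l,G \right)} = \sqrt{G^{2} + l^{2}}$
$- 351 d{\left(13,t{\left(-4 \right)} \right)} - 429 = - 351 \sqrt{\left(\sqrt{5 + \frac{1}{-4}}\right)^{2} + 13^{2}} - 429 = - 351 \sqrt{\left(\sqrt{5 - \frac{1}{4}}\right)^{2} + 169} - 429 = - 351 \sqrt{\left(\sqrt{\frac{19}{4}}\right)^{2} + 169} - 429 = - 351 \sqrt{\left(\frac{\sqrt{19}}{2}\right)^{2} + 169} - 429 = - 351 \sqrt{\frac{19}{4} + 169} - 429 = - 351 \sqrt{\frac{695}{4}} - 429 = - 351 \frac{\sqrt{695}}{2} - 429 = - \frac{351 \sqrt{695}}{2} - 429 = -429 - \frac{351 \sqrt{695}}{2}$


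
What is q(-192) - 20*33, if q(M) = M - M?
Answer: -660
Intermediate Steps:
q(M) = 0
q(-192) - 20*33 = 0 - 20*33 = 0 - 1*660 = 0 - 660 = -660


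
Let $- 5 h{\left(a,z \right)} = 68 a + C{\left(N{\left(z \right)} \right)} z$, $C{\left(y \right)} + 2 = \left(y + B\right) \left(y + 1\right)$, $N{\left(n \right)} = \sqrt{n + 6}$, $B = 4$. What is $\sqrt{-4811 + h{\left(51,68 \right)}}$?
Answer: $\frac{\sqrt{-163455 - 1700 \sqrt{74}}}{5} \approx 84.399 i$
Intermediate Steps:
$N{\left(n \right)} = \sqrt{6 + n}$
$C{\left(y \right)} = -2 + \left(1 + y\right) \left(4 + y\right)$ ($C{\left(y \right)} = -2 + \left(y + 4\right) \left(y + 1\right) = -2 + \left(4 + y\right) \left(1 + y\right) = -2 + \left(1 + y\right) \left(4 + y\right)$)
$h{\left(a,z \right)} = - \frac{68 a}{5} - \frac{z \left(8 + z + 5 \sqrt{6 + z}\right)}{5}$ ($h{\left(a,z \right)} = - \frac{68 a + \left(2 + \left(\sqrt{6 + z}\right)^{2} + 5 \sqrt{6 + z}\right) z}{5} = - \frac{68 a + \left(2 + \left(6 + z\right) + 5 \sqrt{6 + z}\right) z}{5} = - \frac{68 a + \left(8 + z + 5 \sqrt{6 + z}\right) z}{5} = - \frac{68 a + z \left(8 + z + 5 \sqrt{6 + z}\right)}{5} = - \frac{68 a}{5} - \frac{z \left(8 + z + 5 \sqrt{6 + z}\right)}{5}$)
$\sqrt{-4811 + h{\left(51,68 \right)}} = \sqrt{-4811 - \left(\frac{3468}{5} + \frac{68 \left(8 + 68 + 5 \sqrt{6 + 68}\right)}{5}\right)} = \sqrt{-4811 - \left(\frac{3468}{5} + \frac{68 \left(8 + 68 + 5 \sqrt{74}\right)}{5}\right)} = \sqrt{-4811 - \left(\frac{3468}{5} + \frac{68 \left(76 + 5 \sqrt{74}\right)}{5}\right)} = \sqrt{-4811 - \left(\frac{8636}{5} + 68 \sqrt{74}\right)} = \sqrt{- \frac{32691}{5} - 68 \sqrt{74}}$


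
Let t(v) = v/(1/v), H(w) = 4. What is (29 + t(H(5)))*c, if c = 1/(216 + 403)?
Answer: 45/619 ≈ 0.072698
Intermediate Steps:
c = 1/619 ≈ 0.0016155
t(v) = v² (t(v) = v*v = v²)
(29 + t(H(5)))*c = (29 + 4²)*(1/619) = (29 + 16)*(1/619) = 45*(1/619) = 45/619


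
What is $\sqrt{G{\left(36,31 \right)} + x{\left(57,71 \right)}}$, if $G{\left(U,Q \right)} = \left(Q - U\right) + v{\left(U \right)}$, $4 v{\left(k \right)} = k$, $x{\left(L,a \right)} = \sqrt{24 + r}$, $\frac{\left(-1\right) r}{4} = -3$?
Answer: $\sqrt{10} \approx 3.1623$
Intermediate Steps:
$r = 12$ ($r = \left(-4\right) \left(-3\right) = 12$)
$x{\left(L,a \right)} = 6$ ($x{\left(L,a \right)} = \sqrt{24 + 12} = \sqrt{36} = 6$)
$v{\left(k \right)} = \frac{k}{4}$
$G{\left(U,Q \right)} = Q - \frac{3 U}{4}$ ($G{\left(U,Q \right)} = \left(Q - U\right) + \frac{U}{4} = Q - \frac{3 U}{4}$)
$\sqrt{G{\left(36,31 \right)} + x{\left(57,71 \right)}} = \sqrt{\left(31 - 27\right) + 6} = \sqrt{4 + 6} = \sqrt{10}$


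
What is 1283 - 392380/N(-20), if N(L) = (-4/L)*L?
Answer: 99378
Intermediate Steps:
N(L) = -4
1283 - 392380/N(-20) = 1283 - 392380/(-4) = 1283 - 392380*(-1)/4 = 1283 - 460*(-853/4) = 1283 + 98095 = 99378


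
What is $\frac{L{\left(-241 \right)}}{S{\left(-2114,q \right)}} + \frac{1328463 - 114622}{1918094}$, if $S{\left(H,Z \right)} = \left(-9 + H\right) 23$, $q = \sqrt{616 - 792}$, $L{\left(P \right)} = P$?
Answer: $\frac{59732902843}{93658611926} \approx 0.63777$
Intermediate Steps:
$q = 4 i \sqrt{11}$ ($q = \sqrt{-176} = 4 i \sqrt{11} \approx 13.266 i$)
$S{\left(H,Z \right)} = -207 + 23 H$
$\frac{L{\left(-241 \right)}}{S{\left(-2114,q \right)}} + \frac{1328463 - 114622}{1918094} = - \frac{241}{-207 + 23 \left(-2114\right)} + \frac{1328463 - 114622}{1918094} = - \frac{241}{-207 - 48622} + \left(1328463 - 114622\right) \frac{1}{1918094} = - \frac{241}{-48829} + 1213841 \cdot \frac{1}{1918094} = \left(-241\right) \left(- \frac{1}{48829}\right) + \frac{1213841}{1918094} = \frac{241}{48829} + \frac{1213841}{1918094} = \frac{59732902843}{93658611926}$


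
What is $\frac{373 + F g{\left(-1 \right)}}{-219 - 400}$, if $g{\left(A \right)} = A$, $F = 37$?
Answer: $- \frac{336}{619} \approx -0.54281$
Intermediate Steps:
$\frac{373 + F g{\left(-1 \right)}}{-219 - 400} = \frac{373 + 37 \left(-1\right)}{-219 - 400} = \frac{373 - 37}{-619} = 336 \left(- \frac{1}{619}\right) = - \frac{336}{619}$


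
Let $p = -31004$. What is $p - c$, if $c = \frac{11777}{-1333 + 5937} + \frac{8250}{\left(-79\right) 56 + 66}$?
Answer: $- \frac{311042395047}{10032116} \approx -31005.0$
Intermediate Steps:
$c = \frac{6670583}{10032116}$ ($c = \frac{11777}{4604} + \frac{8250}{-4424 + 66} = 11777 \cdot \frac{1}{4604} + \frac{8250}{-4358} = \frac{11777}{4604} + 8250 \left(- \frac{1}{4358}\right) = \frac{11777}{4604} - \frac{4125}{2179} = \frac{6670583}{10032116} \approx 0.66492$)
$p - c = -31004 - \frac{6670583}{10032116} = - \frac{311042395047}{10032116}$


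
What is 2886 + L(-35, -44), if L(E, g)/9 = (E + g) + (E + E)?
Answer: 1545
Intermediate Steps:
L(E, g) = 9*g + 27*E (L(E, g) = 9*((E + g) + (E + E)) = 9*((E + g) + 2*E) = 9*(g + 3*E) = 9*g + 27*E)
2886 + L(-35, -44) = 2886 + (9*(-44) + 27*(-35)) = 2886 + (-396 - 945) = 2886 - 1341 = 1545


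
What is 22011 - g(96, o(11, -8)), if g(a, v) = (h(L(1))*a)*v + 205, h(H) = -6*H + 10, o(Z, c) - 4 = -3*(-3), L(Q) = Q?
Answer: 16814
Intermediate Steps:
o(Z, c) = 13 (o(Z, c) = 4 - 3*(-3) = 4 + 9 = 13)
h(H) = 10 - 6*H
g(a, v) = 205 + 4*a*v (g(a, v) = ((10 - 6*1)*a)*v + 205 = ((10 - 6)*a)*v + 205 = (4*a)*v + 205 = 4*a*v + 205 = 205 + 4*a*v)
22011 - g(96, o(11, -8)) = 22011 - (205 + 4*96*13) = 22011 - (205 + 4992) = 22011 - 1*5197 = 22011 - 5197 = 16814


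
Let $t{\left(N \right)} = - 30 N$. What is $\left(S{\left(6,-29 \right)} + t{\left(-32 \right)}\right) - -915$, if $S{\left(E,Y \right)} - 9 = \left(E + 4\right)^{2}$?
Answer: $1984$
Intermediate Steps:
$S{\left(E,Y \right)} = 9 + \left(4 + E\right)^{2}$ ($S{\left(E,Y \right)} = 9 + \left(E + 4\right)^{2} = 9 + \left(4 + E\right)^{2}$)
$\left(S{\left(6,-29 \right)} + t{\left(-32 \right)}\right) - -915 = \left(\left(9 + \left(4 + 6\right)^{2}\right) - -960\right) - -915 = \left(\left(9 + 10^{2}\right) + 960\right) + 915 = \left(\left(9 + 100\right) + 960\right) + 915 = \left(109 + 960\right) + 915 = 1069 + 915 = 1984$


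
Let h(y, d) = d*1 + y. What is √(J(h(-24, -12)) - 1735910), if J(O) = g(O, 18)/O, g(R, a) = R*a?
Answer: 74*I*√317 ≈ 1317.5*I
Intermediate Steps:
h(y, d) = d + y
J(O) = 18 (J(O) = (O*18)/O = (18*O)/O = 18)
√(J(h(-24, -12)) - 1735910) = √(18 - 1735910) = √(-1735892) = 74*I*√317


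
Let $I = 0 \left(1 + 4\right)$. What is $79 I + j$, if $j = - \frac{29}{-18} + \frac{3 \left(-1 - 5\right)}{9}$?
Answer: $- \frac{7}{18} \approx -0.38889$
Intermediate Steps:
$I = 0$ ($I = 0 \cdot 5 = 0$)
$j = - \frac{7}{18}$ ($j = \left(-29\right) \left(- \frac{1}{18}\right) + 3 \left(-6\right) \frac{1}{9} = \frac{29}{18} - 2 = - \frac{7}{18} \approx -0.38889$)
$79 I + j = 79 \cdot 0 - \frac{7}{18} = 0 - \frac{7}{18} = - \frac{7}{18}$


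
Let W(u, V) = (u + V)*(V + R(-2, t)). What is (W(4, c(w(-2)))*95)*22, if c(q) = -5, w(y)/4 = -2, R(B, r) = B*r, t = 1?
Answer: 14630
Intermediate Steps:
w(y) = -8 (w(y) = 4*(-2) = -8)
W(u, V) = (-2 + V)*(V + u) (W(u, V) = (u + V)*(V - 2*1) = (V + u)*(V - 2) = (V + u)*(-2 + V) = (-2 + V)*(V + u))
(W(4, c(w(-2)))*95)*22 = (((-5)**2 - 2*(-5) - 2*4 - 5*4)*95)*22 = ((25 + 10 - 8 - 20)*95)*22 = (7*95)*22 = 665*22 = 14630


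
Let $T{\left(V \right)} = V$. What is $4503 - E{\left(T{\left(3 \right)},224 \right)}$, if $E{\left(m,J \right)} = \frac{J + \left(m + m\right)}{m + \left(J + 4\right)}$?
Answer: $\frac{1039963}{231} \approx 4502.0$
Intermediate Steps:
$E{\left(m,J \right)} = \frac{J + 2 m}{4 + J + m}$ ($E{\left(m,J \right)} = \frac{J + 2 m}{m + \left(4 + J\right)} = \frac{J + 2 m}{4 + J + m}$)
$4503 - E{\left(T{\left(3 \right)},224 \right)} = 4503 - \frac{224 + 2 \cdot 3}{4 + 224 + 3} = 4503 - \frac{224 + 6}{231} = 4503 - \frac{1}{231} \cdot 230 = 4503 - \frac{230}{231} = \frac{1039963}{231}$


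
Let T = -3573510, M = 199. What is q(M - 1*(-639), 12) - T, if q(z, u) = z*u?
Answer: 3583566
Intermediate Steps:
q(z, u) = u*z
q(M - 1*(-639), 12) - T = 12*(199 - 1*(-639)) - 1*(-3573510) = 12*(199 + 639) + 3573510 = 12*838 + 3573510 = 10056 + 3573510 = 3583566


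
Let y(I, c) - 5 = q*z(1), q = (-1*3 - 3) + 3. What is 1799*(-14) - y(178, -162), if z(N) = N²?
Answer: -25188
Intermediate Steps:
q = -3 (q = (-3 - 3) + 3 = -6 + 3 = -3)
y(I, c) = 2 (y(I, c) = 5 - 3*1² = 5 - 3*1 = 5 - 3 = 2)
1799*(-14) - y(178, -162) = 1799*(-14) - 1*2 = -25186 - 2 = -25188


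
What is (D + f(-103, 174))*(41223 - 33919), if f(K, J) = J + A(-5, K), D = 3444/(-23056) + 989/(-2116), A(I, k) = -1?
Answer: 3793629540/3013 ≈ 1.2591e+6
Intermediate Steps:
D = -40883/66286 (D = 3444*(-1/23056) + 989*(-1/2116) = -861/5764 - 43/92 = -40883/66286 ≈ -0.61677)
f(K, J) = -1 + J (f(K, J) = J - 1 = -1 + J)
(D + f(-103, 174))*(41223 - 33919) = (-40883/66286 + (-1 + 174))*(41223 - 33919) = (-40883/66286 + 173)*7304 = (11426595/66286)*7304 = 3793629540/3013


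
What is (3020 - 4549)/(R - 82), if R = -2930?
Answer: 1529/3012 ≈ 0.50764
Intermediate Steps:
(3020 - 4549)/(R - 82) = (3020 - 4549)/(-2930 - 82) = -1529/(-3012) = -1529*(-1/3012) = 1529/3012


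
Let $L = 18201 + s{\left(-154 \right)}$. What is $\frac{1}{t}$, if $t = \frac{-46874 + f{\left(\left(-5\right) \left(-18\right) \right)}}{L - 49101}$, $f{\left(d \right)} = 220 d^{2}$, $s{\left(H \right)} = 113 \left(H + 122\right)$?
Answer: $- \frac{17258}{867563} \approx -0.019893$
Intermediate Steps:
$s{\left(H \right)} = 13786 + 113 H$ ($s{\left(H \right)} = 113 \left(122 + H\right) = 13786 + 113 H$)
$L = 14585$ ($L = 18201 + \left(13786 + 113 \left(-154\right)\right) = 18201 + \left(13786 - 17402\right) = 18201 - 3616 = 14585$)
$t = - \frac{867563}{17258}$ ($t = \frac{-46874 + 220 \left(\left(-5\right) \left(-18\right)\right)^{2}}{14585 - 49101} = \frac{-46874 + 220 \cdot 90^{2}}{-34516} = \left(-46874 + 220 \cdot 8100\right) \left(- \frac{1}{34516}\right) = \left(-46874 + 1782000\right) \left(- \frac{1}{34516}\right) = 1735126 \left(- \frac{1}{34516}\right) = - \frac{867563}{17258} \approx -50.27$)
$\frac{1}{t} = \frac{1}{- \frac{867563}{17258}} = - \frac{17258}{867563}$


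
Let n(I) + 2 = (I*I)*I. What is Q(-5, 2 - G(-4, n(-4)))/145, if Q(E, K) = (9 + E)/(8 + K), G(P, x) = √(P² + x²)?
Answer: -1/15486 - √1093/77430 ≈ -0.00049155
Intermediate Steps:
n(I) = -2 + I³ (n(I) = -2 + (I*I)*I = -2 + I²*I = -2 + I³)
Q(E, K) = (9 + E)/(8 + K)
Q(-5, 2 - G(-4, n(-4)))/145 = ((9 - 5)/(8 + (2 - √((-4)² + (-2 + (-4)³)²))))/145 = (4/(8 + (2 - √(16 + (-2 - 64)²))))*(1/145) = (4/(8 + (2 - √(16 + (-66)²))))*(1/145) = (4/(8 + (2 - √(16 + 4356))))*(1/145) = (4/(8 + (2 - √4372)))*(1/145) = (4/(8 + (2 - 2*√1093)))*(1/145) = (4/(10 - 2*√1093))*(1/145) = 4/(145*(10 - 2*√1093))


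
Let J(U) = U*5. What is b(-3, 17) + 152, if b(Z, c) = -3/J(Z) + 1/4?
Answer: 3049/20 ≈ 152.45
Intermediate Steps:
J(U) = 5*U
b(Z, c) = ¼ - 3/(5*Z) (b(Z, c) = -3*1/(5*Z) + 1/4 = -3/(5*Z) + 1*(¼) = -3/(5*Z) + ¼ = ¼ - 3/(5*Z))
b(-3, 17) + 152 = (1/20)*(-12 + 5*(-3))/(-3) + 152 = (1/20)*(-⅓)*(-12 - 15) + 152 = (1/20)*(-⅓)*(-27) + 152 = 9/20 + 152 = 3049/20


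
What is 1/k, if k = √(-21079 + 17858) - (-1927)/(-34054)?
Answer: -65622058/3735316617765 - 1159674916*I*√3221/3735316617765 ≈ -1.7568e-5 - 0.01762*I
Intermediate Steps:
k = -1927/34054 + I*√3221 (k = √(-3221) - (-1927)*(-1)/34054 = I*√3221 - 1*1927/34054 = I*√3221 - 1927/34054 = -1927/34054 + I*√3221 ≈ -0.056587 + 56.754*I)
1/k = 1/(-1927/34054 + I*√3221)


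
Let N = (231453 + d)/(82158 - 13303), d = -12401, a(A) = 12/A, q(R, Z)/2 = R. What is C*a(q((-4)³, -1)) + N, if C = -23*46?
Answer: 112777717/1101680 ≈ 102.37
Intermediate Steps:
q(R, Z) = 2*R
C = -1058
N = 219052/68855 (N = (231453 - 12401)/(82158 - 13303) = 219052/68855 ≈ 3.1814)
C*a(q((-4)³, -1)) + N = -12696/(2*(-4)³) + 219052/68855 = -12696/(2*(-64)) + 219052/68855 = -12696/(-128) + 219052/68855 = -12696*(-1)/128 + 219052/68855 = -1058*(-3/32) + 219052/68855 = 1587/16 + 219052/68855 = 112777717/1101680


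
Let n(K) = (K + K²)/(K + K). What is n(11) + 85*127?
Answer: 10801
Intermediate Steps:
n(K) = (K + K²)/(2*K) (n(K) = (K + K²)/((2*K)) = (K + K²)*(1/(2*K)) = (K + K²)/(2*K))
n(11) + 85*127 = (½ + (½)*11) + 85*127 = (½ + 11/2) + 10795 = 6 + 10795 = 10801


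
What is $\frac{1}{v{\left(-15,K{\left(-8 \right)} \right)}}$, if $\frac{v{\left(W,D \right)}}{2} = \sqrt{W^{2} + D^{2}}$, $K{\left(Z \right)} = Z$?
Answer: $\frac{1}{34} \approx 0.029412$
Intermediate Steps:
$v{\left(W,D \right)} = 2 \sqrt{D^{2} + W^{2}}$ ($v{\left(W,D \right)} = 2 \sqrt{W^{2} + D^{2}} = 2 \sqrt{D^{2} + W^{2}}$)
$\frac{1}{v{\left(-15,K{\left(-8 \right)} \right)}} = \frac{1}{2 \sqrt{\left(-8\right)^{2} + \left(-15\right)^{2}}} = \frac{1}{2 \sqrt{64 + 225}} = \frac{1}{2 \sqrt{289}} = \frac{1}{2 \cdot 17} = \frac{1}{34}$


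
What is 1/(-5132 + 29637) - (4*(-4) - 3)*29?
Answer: 13502256/24505 ≈ 551.00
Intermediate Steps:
1/(-5132 + 29637) - (4*(-4) - 3)*29 = 1/24505 - (-16 - 3)*29 = 1/24505 - (-19*29) = 1/24505 - (-551) = 1/24505 - 1*(-551) = 1/24505 + 551 = 13502256/24505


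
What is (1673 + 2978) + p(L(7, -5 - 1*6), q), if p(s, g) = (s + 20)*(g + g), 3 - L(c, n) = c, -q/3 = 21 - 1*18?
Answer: 4363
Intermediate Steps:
q = -9 (q = -3*(21 - 1*18) = -3*(21 - 18) = -3*3 = -9)
L(c, n) = 3 - c
p(s, g) = 2*g*(20 + s) (p(s, g) = (20 + s)*(2*g) = 2*g*(20 + s))
(1673 + 2978) + p(L(7, -5 - 1*6), q) = (1673 + 2978) + 2*(-9)*(20 + (3 - 1*7)) = 4651 + 2*(-9)*(20 + (3 - 7)) = 4651 + 2*(-9)*(20 - 4) = 4651 + 2*(-9)*16 = 4651 - 288 = 4363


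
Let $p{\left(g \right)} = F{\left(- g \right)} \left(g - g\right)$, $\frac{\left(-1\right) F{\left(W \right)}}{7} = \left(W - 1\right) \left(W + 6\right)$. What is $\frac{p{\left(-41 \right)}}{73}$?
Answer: $0$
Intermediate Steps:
$F{\left(W \right)} = - 7 \left(-1 + W\right) \left(6 + W\right)$ ($F{\left(W \right)} = - 7 \left(W - 1\right) \left(W + 6\right) = - 7 \left(-1 + W\right) \left(6 + W\right)$)
$p{\left(g \right)} = 0$ ($p{\left(g \right)} = \left(42 - 35 \left(- g\right) - 7 \left(- g\right)^{2}\right) \left(g - g\right) = \left(42 + 35 g - 7 g^{2}\right) 0 = \left(42 - 7 g^{2} + 35 g\right) 0 = 0$)
$\frac{p{\left(-41 \right)}}{73} = \frac{1}{73} \cdot 0 = 0$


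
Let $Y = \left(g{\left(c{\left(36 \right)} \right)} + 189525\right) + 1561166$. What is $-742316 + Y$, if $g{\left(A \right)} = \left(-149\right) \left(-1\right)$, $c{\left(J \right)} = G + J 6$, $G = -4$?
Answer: $1008524$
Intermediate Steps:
$c{\left(J \right)} = -4 + 6 J$ ($c{\left(J \right)} = -4 + J 6 = -4 + 6 J$)
$g{\left(A \right)} = 149$
$Y = 1750840$ ($Y = \left(149 + 189525\right) + 1561166 = 189674 + 1561166 = 1750840$)
$-742316 + Y = -742316 + 1750840 = 1008524$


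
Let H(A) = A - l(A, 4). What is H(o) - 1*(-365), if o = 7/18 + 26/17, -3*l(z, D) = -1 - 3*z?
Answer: 1094/3 ≈ 364.67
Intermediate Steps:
l(z, D) = ⅓ + z (l(z, D) = -(-1 - 3*z)/3 = ⅓ + z)
o = 587/306 (o = 7*(1/18) + 26*(1/17) = 7/18 + 26/17 = 587/306 ≈ 1.9183)
H(A) = -⅓ (H(A) = A - (⅓ + A) = A + (-⅓ - A) = -⅓)
H(o) - 1*(-365) = -⅓ - 1*(-365) = -⅓ + 365 = 1094/3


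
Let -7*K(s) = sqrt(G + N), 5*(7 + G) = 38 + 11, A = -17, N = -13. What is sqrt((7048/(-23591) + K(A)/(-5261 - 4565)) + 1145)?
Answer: sqrt(260721364747256643300 + 662276984390*I*sqrt(255))/477245930 ≈ 33.833 + 6.862e-7*I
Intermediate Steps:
G = 14/5 (G = -7 + (38 + 11)/5 = -7 + (1/5)*49 = -7 + 49/5 = 14/5 ≈ 2.8000)
K(s) = -I*sqrt(255)/35 (K(s) = -sqrt(14/5 - 13)/7 = -I*sqrt(255)/35)
sqrt((7048/(-23591) + K(A)/(-5261 - 4565)) + 1145) = sqrt((7048/(-23591) + (-I*sqrt(255)/35)/(-5261 - 4565)) + 1145) = sqrt((7048*(-1/23591) - I*sqrt(255)/35/(-9826)) + 1145) = sqrt((-7048/23591 - I*sqrt(255)/35*(-1/9826)) + 1145) = sqrt((-7048/23591 + I*sqrt(255)/343910) + 1145) = sqrt(27004647/23591 + I*sqrt(255)/343910)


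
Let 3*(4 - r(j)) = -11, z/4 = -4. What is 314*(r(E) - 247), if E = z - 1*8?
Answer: -225452/3 ≈ -75151.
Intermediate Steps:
z = -16 (z = 4*(-4) = -16)
E = -24 (E = -16 - 1*8 = -16 - 8 = -24)
r(j) = 23/3 (r(j) = 4 - ⅓*(-11) = 4 + 11/3 = 23/3)
314*(r(E) - 247) = 314*(23/3 - 247) = 314*(-718/3) = -225452/3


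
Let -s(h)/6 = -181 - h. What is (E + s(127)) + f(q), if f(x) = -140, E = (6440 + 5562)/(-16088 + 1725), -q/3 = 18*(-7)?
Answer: 24520002/14363 ≈ 1707.2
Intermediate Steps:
s(h) = 1086 + 6*h (s(h) = -6*(-181 - h) = 1086 + 6*h)
q = 378 (q = -54*(-7) = -3*(-126) = 378)
E = -12002/14363 (E = 12002/(-14363) = 12002*(-1/14363) = -12002/14363 ≈ -0.83562)
(E + s(127)) + f(q) = (-12002/14363 + (1086 + 6*127)) - 140 = (-12002/14363 + (1086 + 762)) - 140 = (-12002/14363 + 1848) - 140 = 26530822/14363 - 140 = 24520002/14363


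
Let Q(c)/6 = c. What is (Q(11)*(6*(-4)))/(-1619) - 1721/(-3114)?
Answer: 7718875/5041566 ≈ 1.5310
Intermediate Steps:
Q(c) = 6*c
(Q(11)*(6*(-4)))/(-1619) - 1721/(-3114) = ((6*11)*(6*(-4)))/(-1619) - 1721/(-3114) = (66*(-24))*(-1/1619) - 1721*(-1/3114) = -1584*(-1/1619) + 1721/3114 = 1584/1619 + 1721/3114 = 7718875/5041566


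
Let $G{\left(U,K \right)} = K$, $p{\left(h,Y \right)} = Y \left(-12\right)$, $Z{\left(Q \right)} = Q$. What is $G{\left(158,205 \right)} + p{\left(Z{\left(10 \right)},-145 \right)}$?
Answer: $1945$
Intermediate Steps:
$p{\left(h,Y \right)} = - 12 Y$
$G{\left(158,205 \right)} + p{\left(Z{\left(10 \right)},-145 \right)} = 205 - -1740 = 205 + 1740 = 1945$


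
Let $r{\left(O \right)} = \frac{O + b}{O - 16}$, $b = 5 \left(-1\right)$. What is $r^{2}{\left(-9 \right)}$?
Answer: $\frac{196}{625} \approx 0.3136$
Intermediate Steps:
$b = -5$
$r{\left(O \right)} = \frac{-5 + O}{-16 + O}$ ($r{\left(O \right)} = \frac{O - 5}{O - 16} = \frac{-5 + O}{-16 + O}$)
$r^{2}{\left(-9 \right)} = \left(\frac{-5 - 9}{-16 - 9}\right)^{2} = \left(\frac{1}{-25} \left(-14\right)\right)^{2} = \left(\left(- \frac{1}{25}\right) \left(-14\right)\right)^{2} = \left(\frac{14}{25}\right)^{2} = \frac{196}{625}$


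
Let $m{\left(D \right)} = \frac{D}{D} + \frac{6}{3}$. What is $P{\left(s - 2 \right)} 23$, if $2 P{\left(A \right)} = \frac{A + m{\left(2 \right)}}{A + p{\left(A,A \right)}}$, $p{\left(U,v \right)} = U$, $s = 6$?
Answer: $\frac{161}{16} \approx 10.063$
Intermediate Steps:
$m{\left(D \right)} = 3$ ($m{\left(D \right)} = 1 + 6 \cdot \frac{1}{3} = 1 + 2 = 3$)
$P{\left(A \right)} = \frac{3 + A}{4 A}$ ($P{\left(A \right)} = \frac{\left(A + 3\right) \frac{1}{A + A}}{2} = \frac{\left(3 + A\right) \frac{1}{2 A}}{2} = \frac{\frac{1}{2} \frac{1}{A} \left(3 + A\right)}{2} = \frac{3 + A}{4 A}$)
$P{\left(s - 2 \right)} 23 = \frac{3 + \left(6 - 2\right)}{4 \left(6 - 2\right)} 23 = \frac{3 + 4}{4 \cdot 4} \cdot 23 = \frac{1}{4} \cdot \frac{1}{4} \cdot 7 \cdot 23 = \frac{7}{16} \cdot 23 = \frac{161}{16}$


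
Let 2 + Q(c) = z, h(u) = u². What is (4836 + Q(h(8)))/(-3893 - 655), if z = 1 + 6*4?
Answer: -4859/4548 ≈ -1.0684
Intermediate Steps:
z = 25 (z = 1 + 24 = 25)
Q(c) = 23 (Q(c) = -2 + 25 = 23)
(4836 + Q(h(8)))/(-3893 - 655) = (4836 + 23)/(-3893 - 655) = 4859/(-4548) = 4859*(-1/4548) = -4859/4548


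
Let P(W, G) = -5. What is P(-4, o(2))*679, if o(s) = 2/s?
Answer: -3395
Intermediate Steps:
P(-4, o(2))*679 = -5*679 = -3395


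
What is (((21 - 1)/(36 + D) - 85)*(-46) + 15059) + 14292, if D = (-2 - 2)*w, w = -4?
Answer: 432163/13 ≈ 33243.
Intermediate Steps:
D = 16 (D = (-2 - 2)*(-4) = -4*(-4) = 16)
(((21 - 1)/(36 + D) - 85)*(-46) + 15059) + 14292 = (((21 - 1)/(36 + 16) - 85)*(-46) + 15059) + 14292 = ((20/52 - 85)*(-46) + 15059) + 14292 = ((20*(1/52) - 85)*(-46) + 15059) + 14292 = ((5/13 - 85)*(-46) + 15059) + 14292 = (-1100/13*(-46) + 15059) + 14292 = (50600/13 + 15059) + 14292 = 246367/13 + 14292 = 432163/13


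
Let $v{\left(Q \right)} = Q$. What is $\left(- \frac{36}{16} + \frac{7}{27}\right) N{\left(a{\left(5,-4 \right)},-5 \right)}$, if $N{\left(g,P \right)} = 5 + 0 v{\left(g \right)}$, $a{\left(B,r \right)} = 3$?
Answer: $- \frac{1075}{108} \approx -9.9537$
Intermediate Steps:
$N{\left(g,P \right)} = 5$ ($N{\left(g,P \right)} = 5 + 0 g = 5 + 0 = 5$)
$\left(- \frac{36}{16} + \frac{7}{27}\right) N{\left(a{\left(5,-4 \right)},-5 \right)} = \left(- \frac{36}{16} + \frac{7}{27}\right) 5 = \left(\left(-36\right) \frac{1}{16} + 7 \cdot \frac{1}{27}\right) 5 = \left(- \frac{9}{4} + \frac{7}{27}\right) 5 = \left(- \frac{215}{108}\right) 5 = - \frac{1075}{108}$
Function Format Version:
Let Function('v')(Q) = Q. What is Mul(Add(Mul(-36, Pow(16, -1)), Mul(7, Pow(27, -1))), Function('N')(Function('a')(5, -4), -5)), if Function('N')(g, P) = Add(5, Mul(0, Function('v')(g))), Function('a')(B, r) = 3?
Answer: Rational(-1075, 108) ≈ -9.9537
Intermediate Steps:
Function('N')(g, P) = 5 (Function('N')(g, P) = Add(5, Mul(0, g)) = Add(5, 0) = 5)
Mul(Add(Mul(-36, Pow(16, -1)), Mul(7, Pow(27, -1))), Function('N')(Function('a')(5, -4), -5)) = Mul(Add(Mul(-36, Pow(16, -1)), Mul(7, Pow(27, -1))), 5) = Mul(Add(Mul(-36, Rational(1, 16)), Mul(7, Rational(1, 27))), 5) = Mul(Add(Rational(-9, 4), Rational(7, 27)), 5) = Mul(Rational(-215, 108), 5) = Rational(-1075, 108)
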